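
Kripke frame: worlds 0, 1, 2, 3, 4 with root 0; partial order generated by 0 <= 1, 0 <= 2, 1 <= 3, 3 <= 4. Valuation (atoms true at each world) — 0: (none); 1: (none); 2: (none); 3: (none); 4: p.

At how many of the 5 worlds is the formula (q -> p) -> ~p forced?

0: does not force it — 0 ||-/- (q -> p) -> ~p: already at 0 itself, 0 ||- q -> p but 0 ||-/- ~p.
1: does not force it — 1 ||-/- (q -> p) -> ~p: already at 1 itself, 1 ||- q -> p but 1 ||-/- ~p.
2: forces it.
3: does not force it.
4: does not force it.
Worlds forcing the formula: {2}.

1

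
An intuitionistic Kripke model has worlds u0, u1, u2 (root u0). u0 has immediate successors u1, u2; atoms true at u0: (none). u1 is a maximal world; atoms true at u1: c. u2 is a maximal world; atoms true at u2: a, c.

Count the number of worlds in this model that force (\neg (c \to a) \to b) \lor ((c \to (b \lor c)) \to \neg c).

1

u0: does not force it — u0 \nVdash (\neg (c \to a) \to b) \lor ((c \to (b \lor c)) \to \neg c): neither disjunct is forced at u0.
u1: does not force it — u1 \nVdash (\neg (c \to a) \to b) \lor ((c \to (b \lor c)) \to \neg c): neither disjunct is forced at u1.
u2: forces it.
Worlds forcing the formula: {u2}.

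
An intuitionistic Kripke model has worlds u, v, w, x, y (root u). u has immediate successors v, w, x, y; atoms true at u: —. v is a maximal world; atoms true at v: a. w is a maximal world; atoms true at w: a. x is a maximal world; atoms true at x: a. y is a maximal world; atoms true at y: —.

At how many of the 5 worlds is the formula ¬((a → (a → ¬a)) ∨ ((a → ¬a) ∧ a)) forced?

3

u: does not force it — u ⊮ ¬((a → (a → ¬a)) ∨ ((a → ¬a) ∧ a)) since y is accessible from u and y ⊩ (a → (a → ¬a)) ∨ ((a → ¬a) ∧ a).
v: forces it.
w: forces it.
x: forces it.
y: does not force it.
Worlds forcing the formula: {v, w, x}.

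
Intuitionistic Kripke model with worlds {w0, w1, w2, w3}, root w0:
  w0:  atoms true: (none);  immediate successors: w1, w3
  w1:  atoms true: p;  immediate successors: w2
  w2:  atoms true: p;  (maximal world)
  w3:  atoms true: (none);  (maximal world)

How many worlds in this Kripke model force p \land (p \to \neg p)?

w0: does not force it — w0 \nVdash p \land (p \to \neg p) since w0 fails p.
w1: does not force it — w1 \nVdash p \land (p \to \neg p) since w1 fails p \to \neg p.
w2: does not force it — w2 \nVdash p \land (p \to \neg p) since w2 fails p \to \neg p.
w3: does not force it.
Worlds forcing the formula: { }.

0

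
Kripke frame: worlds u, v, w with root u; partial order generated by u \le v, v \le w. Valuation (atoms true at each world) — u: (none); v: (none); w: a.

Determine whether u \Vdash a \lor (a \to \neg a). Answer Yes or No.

No

u \nVdash a \lor (a \to \neg a): neither disjunct is forced at u.
u lacks atom a, so u \nVdash a.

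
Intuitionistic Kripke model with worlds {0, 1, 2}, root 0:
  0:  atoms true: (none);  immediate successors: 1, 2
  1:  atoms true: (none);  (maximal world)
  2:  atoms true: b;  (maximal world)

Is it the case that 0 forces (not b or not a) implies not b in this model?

No

0 does not force (not b or not a) implies not b: already at 0 itself, 0 forces not b or not a but 0 does not force not b.
0 does not force not b since 2 is accessible from 0 and 2 forces b.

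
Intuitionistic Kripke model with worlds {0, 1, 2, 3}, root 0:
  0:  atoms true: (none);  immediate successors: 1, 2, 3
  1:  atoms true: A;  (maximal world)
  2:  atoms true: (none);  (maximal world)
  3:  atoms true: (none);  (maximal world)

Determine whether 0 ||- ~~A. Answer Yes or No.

No

0 ||-/- ~~A since 2 is accessible from 0 and 2 ||- ~A.
2 ||- ~A: no world accessible from 2 forces A.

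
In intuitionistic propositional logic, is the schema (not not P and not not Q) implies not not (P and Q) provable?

This is the distribution of double negation over conjunction, which is intuitionistically derivable.
Assume not not P, not not Q, and not (P and Q). From P we'd get not Q (since P and Q is refuted), contradicting not not Q; so not P, contradicting not not P.

Yes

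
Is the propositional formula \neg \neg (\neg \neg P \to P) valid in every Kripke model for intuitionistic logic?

Yes

This is the double negation of double-negation elimination, which is intuitionistically derivable.
By Glivenko's theorem the double negation of any classical propositional tautology is intuitionistically provable; \neg \neg P \to P is classically a tautology.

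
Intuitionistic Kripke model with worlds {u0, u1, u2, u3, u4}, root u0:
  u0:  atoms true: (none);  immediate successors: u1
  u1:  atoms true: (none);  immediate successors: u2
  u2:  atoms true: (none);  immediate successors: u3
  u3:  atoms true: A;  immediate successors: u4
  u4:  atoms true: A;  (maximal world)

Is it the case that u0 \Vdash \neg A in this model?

No

u0 \nVdash \neg A since u3 is accessible from u0 and u3 \Vdash A.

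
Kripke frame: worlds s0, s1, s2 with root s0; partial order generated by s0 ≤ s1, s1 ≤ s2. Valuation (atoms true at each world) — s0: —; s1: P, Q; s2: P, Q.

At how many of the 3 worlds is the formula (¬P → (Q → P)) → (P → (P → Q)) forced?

s0: forces it.
s1: forces it.
s2: forces it.
Worlds forcing the formula: {s0, s1, s2}.

3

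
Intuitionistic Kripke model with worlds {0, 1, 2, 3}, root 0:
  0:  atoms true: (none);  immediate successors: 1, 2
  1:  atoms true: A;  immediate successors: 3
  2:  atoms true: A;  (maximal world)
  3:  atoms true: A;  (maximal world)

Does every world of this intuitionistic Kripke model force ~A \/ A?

Not every world: 0 ||-/- ~A \/ A.
0 ||-/- ~A \/ A: neither disjunct is forced at 0.
0 ||-/- ~A since 1 is accessible from 0 and 1 ||- A.

No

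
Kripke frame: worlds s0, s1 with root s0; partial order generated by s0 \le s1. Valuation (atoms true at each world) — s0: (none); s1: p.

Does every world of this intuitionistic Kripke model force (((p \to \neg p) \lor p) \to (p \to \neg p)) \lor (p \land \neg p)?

No

Not every world: s0 \nVdash (((p \to \neg p) \lor p) \to (p \to \neg p)) \lor (p \land \neg p).
s0 \nVdash (((p \to \neg p) \lor p) \to (p \to \neg p)) \lor (p \land \neg p): neither disjunct is forced at s0.
s0 \nVdash ((p \to \neg p) \lor p) \to (p \to \neg p): at the accessible world s1, s1 \Vdash (p \to \neg p) \lor p but s1 \nVdash p \to \neg p.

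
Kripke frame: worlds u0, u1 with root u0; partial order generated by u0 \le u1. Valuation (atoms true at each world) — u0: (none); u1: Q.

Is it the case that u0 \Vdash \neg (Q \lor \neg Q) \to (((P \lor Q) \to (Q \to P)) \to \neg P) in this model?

Yes

u0 \Vdash \neg (Q \lor \neg Q) \to (((P \lor Q) \to (Q \to P)) \to \neg P) vacuously: no world accessible from u0 forces the antecedent \neg (Q \lor \neg Q).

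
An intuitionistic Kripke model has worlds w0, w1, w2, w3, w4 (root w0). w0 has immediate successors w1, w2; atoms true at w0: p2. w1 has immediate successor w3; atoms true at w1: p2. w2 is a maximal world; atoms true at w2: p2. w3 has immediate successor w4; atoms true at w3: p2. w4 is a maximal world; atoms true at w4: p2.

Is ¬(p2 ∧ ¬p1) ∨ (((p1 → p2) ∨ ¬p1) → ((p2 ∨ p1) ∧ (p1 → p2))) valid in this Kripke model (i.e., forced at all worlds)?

w0 ⊩ ¬(p2 ∧ ¬p1) ∨ (((p1 → p2) ∨ ¬p1) → ((p2 ∨ p1) ∧ (p1 → p2))) via the disjunct ((p1 → p2) ∨ ¬p1) → ((p2 ∨ p1) ∧ (p1 → p2)).
Since the root w0 forces ¬(p2 ∧ ¬p1) ∨ (((p1 → p2) ∨ ¬p1) → ((p2 ∨ p1) ∧ (p1 → p2))) and forcing is persistent (monotone upward), every world forces it.

Yes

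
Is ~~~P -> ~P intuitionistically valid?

Yes

This is triple-negation reduction, which is intuitionistically derivable.
Assume ~~~P and suppose P. Then ~~P (double-negation introduction), contradicting ~~~P. So ~P.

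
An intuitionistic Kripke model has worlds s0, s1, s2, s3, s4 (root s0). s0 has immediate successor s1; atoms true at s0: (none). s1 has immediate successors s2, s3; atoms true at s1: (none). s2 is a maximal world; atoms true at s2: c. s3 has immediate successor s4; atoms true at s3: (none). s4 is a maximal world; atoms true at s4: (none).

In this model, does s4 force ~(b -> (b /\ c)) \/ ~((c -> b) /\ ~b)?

s4 ||-/- ~(b -> (b /\ c)) \/ ~((c -> b) /\ ~b): neither disjunct is forced at s4.
s4 ||-/- ~(b -> (b /\ c)) since s4 is accessible from s4 and s4 ||- b -> (b /\ c).
s4 ||- b -> (b /\ c) vacuously: no world accessible from s4 forces the antecedent b.

No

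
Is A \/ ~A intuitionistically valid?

This is the law of excluded middle, which is not intuitionistically valid.
A Kripke countermodel: worlds 0, 1; order generated by 0 <= 1; atoms true at each world — 0:{}; 1:{A}.
0 ||-/- A \/ ~A: neither disjunct is forced at 0.
0 lacks atom A, so 0 ||-/- A.
So the root 0 does not force the formula.

No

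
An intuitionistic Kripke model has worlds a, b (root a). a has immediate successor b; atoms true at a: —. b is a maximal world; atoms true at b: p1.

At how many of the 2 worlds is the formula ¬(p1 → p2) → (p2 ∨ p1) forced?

a: does not force it — a ⊮ ¬(p1 → p2) → (p2 ∨ p1): already at a itself, a ⊩ ¬(p1 → p2) but a ⊮ p2 ∨ p1.
b: forces it.
Worlds forcing the formula: {b}.

1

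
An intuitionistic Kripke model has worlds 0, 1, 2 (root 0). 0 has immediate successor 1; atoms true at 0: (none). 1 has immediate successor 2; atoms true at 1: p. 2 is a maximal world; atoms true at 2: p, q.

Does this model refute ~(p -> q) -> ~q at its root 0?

0 ||- ~(p -> q) -> ~q vacuously: no world accessible from 0 forces the antecedent ~(p -> q).
So the root 0 forces ~(p -> q) -> ~q; the model is not a countermodel.

No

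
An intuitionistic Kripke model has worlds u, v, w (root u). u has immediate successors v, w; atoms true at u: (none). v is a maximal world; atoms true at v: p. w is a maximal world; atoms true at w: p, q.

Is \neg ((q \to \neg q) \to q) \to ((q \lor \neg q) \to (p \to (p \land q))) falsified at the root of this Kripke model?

Yes

u \nVdash \neg ((q \to \neg q) \to q) \to ((q \lor \neg q) \to (p \to (p \land q))): at the accessible world v, v \Vdash \neg ((q \to \neg q) \to q) but v \nVdash (q \lor \neg q) \to (p \to (p \land q)).
v \nVdash (q \lor \neg q) \to (p \to (p \land q)): already at v itself, v \Vdash q \lor \neg q but v \nVdash p \to (p \land q).
v \nVdash p \to (p \land q): already at v itself, v \Vdash p but v \nVdash p \land q.
v \nVdash p \land q since v fails q.
So the root u does not force \neg ((q \to \neg q) \to q) \to ((q \lor \neg q) \to (p \to (p \land q))); the model is a countermodel.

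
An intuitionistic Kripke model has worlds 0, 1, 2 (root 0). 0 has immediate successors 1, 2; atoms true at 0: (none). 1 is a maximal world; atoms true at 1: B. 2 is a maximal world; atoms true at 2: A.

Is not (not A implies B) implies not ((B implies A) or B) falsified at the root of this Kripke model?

No

0 forces not (not A implies B) implies not ((B implies A) or B) vacuously: no world accessible from 0 forces the antecedent not (not A implies B).
So the root 0 forces not (not A implies B) implies not ((B implies A) or B); the model is not a countermodel.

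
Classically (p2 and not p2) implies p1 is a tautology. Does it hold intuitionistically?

This is an instance of ex falso quodlibet, which is intuitionistically derivable.
No world can force both p2 and not p2, so the antecedent p2 and not p2 is never forced and the implication holds vacuously at every world.

Yes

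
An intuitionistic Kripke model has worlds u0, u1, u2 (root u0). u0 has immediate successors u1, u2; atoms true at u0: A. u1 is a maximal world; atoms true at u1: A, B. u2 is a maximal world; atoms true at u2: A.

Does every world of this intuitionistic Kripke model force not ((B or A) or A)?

Not every world: u0 does not force not ((B or A) or A).
u0 does not force not ((B or A) or A) since u0 is accessible from u0 and u0 forces (B or A) or A.
u0 forces (B or A) or A via the disjunct B or A.

No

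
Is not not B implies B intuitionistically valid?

No

This is double-negation elimination, which is not intuitionistically valid.
A Kripke countermodel: worlds w0, w1; order generated by w0 <= w1; atoms true at each world — w0:{}; w1:{B}.
w0 does not force not not B implies B: already at w0 itself, w0 forces not not B but w0 does not force B.
w0 lacks atom B, so w0 does not force B.
So the root w0 does not force the formula.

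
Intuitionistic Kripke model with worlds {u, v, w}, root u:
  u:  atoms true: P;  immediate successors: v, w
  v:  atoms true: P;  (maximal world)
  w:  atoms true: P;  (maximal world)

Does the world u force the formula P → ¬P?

No

u ⊮ P → ¬P: already at u itself, u ⊩ P but u ⊮ ¬P.
u ⊮ ¬P since u is accessible from u and u ⊩ P.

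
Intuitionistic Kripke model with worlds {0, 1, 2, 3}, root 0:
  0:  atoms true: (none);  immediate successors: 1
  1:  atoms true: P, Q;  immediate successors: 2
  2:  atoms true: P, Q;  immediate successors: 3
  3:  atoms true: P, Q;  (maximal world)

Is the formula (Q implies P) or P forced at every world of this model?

0 forces (Q implies P) or P via the disjunct Q implies P.
Since the root 0 forces (Q implies P) or P and forcing is persistent (monotone upward), every world forces it.

Yes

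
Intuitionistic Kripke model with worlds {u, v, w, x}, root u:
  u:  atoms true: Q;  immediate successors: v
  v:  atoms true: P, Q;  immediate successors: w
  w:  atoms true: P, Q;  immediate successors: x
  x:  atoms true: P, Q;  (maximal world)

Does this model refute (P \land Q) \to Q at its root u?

No

u \Vdash (P \land Q) \to Q: every world accessible from u that forces P \land Q (namely v, w, x) also forces Q.
So the root u forces (P \land Q) \to Q; the model is not a countermodel.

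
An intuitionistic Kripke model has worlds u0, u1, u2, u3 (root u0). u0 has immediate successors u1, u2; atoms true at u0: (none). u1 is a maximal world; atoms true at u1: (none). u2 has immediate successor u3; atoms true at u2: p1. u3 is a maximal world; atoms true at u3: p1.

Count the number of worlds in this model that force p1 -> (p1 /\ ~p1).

u0: does not force it — u0 ||-/- p1 -> (p1 /\ ~p1): at the accessible world u2, u2 ||- p1 but u2 ||-/- p1 /\ ~p1.
u1: forces it.
u2: does not force it.
u3: does not force it.
Worlds forcing the formula: {u1}.

1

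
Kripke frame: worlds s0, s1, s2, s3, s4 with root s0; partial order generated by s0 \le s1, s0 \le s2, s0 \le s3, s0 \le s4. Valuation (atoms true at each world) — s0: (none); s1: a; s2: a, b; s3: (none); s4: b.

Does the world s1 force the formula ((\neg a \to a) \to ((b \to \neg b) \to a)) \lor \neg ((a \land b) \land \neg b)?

Yes

s1 \Vdash ((\neg a \to a) \to ((b \to \neg b) \to a)) \lor \neg ((a \land b) \land \neg b) via the disjunct (\neg a \to a) \to ((b \to \neg b) \to a).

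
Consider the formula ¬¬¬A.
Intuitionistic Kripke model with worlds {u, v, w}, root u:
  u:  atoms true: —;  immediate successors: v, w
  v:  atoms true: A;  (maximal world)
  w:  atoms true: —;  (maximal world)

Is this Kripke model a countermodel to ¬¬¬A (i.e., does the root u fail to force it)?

Yes

u ⊮ ¬¬¬A since v is accessible from u and v ⊩ ¬¬A.
v ⊩ ¬¬A: no world accessible from v forces ¬A.
So the root u does not force ¬¬¬A; the model is a countermodel.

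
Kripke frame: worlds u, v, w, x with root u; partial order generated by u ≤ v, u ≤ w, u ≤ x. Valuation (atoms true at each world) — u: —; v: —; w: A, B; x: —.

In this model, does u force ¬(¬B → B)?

u ⊮ ¬(¬B → B) since w is accessible from u and w ⊩ ¬B → B.
w ⊩ ¬B → B vacuously: no world accessible from w forces the antecedent ¬B.

No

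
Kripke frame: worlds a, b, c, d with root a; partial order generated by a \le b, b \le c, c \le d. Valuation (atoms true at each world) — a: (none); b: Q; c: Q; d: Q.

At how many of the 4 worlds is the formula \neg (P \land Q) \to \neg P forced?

a: forces it.
b: forces it.
c: forces it.
d: forces it.
Worlds forcing the formula: {a, b, c, d}.

4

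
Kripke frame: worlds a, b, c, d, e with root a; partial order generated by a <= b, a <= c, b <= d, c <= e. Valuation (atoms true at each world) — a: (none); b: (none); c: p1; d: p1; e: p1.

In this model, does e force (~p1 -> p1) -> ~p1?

e ||-/- (~p1 -> p1) -> ~p1: already at e itself, e ||- ~p1 -> p1 but e ||-/- ~p1.
e ||-/- ~p1 since e is accessible from e and e ||- p1.

No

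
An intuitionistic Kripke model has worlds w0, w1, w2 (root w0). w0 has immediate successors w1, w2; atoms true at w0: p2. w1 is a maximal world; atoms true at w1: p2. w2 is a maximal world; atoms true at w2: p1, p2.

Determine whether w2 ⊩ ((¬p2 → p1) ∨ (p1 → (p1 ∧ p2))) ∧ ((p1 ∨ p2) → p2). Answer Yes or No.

Yes

w2 ⊩ ((¬p2 → p1) ∨ (p1 → (p1 ∧ p2))) ∧ ((p1 ∨ p2) → p2) since w2 forces both conjuncts.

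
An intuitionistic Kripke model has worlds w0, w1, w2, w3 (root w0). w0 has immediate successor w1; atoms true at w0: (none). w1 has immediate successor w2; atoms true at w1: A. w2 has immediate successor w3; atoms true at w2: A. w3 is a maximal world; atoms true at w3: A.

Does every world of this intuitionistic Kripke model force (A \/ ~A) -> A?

w0 ||- (A \/ ~A) -> A: every world accessible from w0 that forces A \/ ~A (namely w1, w2, w3) also forces A.
Since the root w0 forces (A \/ ~A) -> A and forcing is persistent (monotone upward), every world forces it.

Yes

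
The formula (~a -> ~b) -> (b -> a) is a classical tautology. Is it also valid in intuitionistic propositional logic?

No

This is the converse of contraposition, which is not intuitionistically valid.
A Kripke countermodel: worlds 0, 1; order generated by 0 <= 1; atoms true at each world — 0:{b}; 1:{a,b}.
0 ||-/- (~a -> ~b) -> (b -> a): already at 0 itself, 0 ||- ~a -> ~b but 0 ||-/- b -> a.
0 ||-/- b -> a: already at 0 itself, 0 ||- b but 0 ||-/- a.
0 lacks atom a, so 0 ||-/- a.
So the root 0 does not force the formula.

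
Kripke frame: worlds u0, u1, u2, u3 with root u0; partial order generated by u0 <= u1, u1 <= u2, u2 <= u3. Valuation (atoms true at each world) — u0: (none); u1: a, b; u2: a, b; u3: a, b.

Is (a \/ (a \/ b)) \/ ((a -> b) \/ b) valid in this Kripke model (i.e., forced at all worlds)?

Yes

u0 ||- (a \/ (a \/ b)) \/ ((a -> b) \/ b) via the disjunct (a -> b) \/ b.
Since the root u0 forces (a \/ (a \/ b)) \/ ((a -> b) \/ b) and forcing is persistent (monotone upward), every world forces it.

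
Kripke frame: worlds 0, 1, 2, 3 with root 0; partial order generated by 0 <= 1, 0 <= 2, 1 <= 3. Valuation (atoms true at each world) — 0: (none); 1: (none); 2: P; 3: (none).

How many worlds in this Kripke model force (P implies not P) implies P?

0: does not force it — 0 does not force (P implies not P) implies P: at the accessible world 1, 1 forces P implies not P but 1 does not force P.
1: does not force it — 1 does not force (P implies not P) implies P: already at 1 itself, 1 forces P implies not P but 1 does not force P.
2: forces it.
3: does not force it.
Worlds forcing the formula: {2}.

1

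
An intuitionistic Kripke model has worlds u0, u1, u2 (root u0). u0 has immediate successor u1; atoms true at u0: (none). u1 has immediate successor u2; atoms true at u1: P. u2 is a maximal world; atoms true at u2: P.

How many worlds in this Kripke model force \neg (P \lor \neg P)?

0

u0: does not force it — u0 \nVdash \neg (P \lor \neg P) since u1 is accessible from u0 and u1 \Vdash P \lor \neg P.
u1: does not force it.
u2: does not force it.
Worlds forcing the formula: { }.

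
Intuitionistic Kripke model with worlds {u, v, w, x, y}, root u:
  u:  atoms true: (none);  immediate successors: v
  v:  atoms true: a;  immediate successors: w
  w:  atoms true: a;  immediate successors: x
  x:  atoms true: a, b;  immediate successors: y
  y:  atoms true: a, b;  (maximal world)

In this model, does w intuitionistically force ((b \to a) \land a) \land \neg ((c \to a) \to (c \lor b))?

w \nVdash ((b \to a) \land a) \land \neg ((c \to a) \to (c \lor b)) since w fails \neg ((c \to a) \to (c \lor b)).

No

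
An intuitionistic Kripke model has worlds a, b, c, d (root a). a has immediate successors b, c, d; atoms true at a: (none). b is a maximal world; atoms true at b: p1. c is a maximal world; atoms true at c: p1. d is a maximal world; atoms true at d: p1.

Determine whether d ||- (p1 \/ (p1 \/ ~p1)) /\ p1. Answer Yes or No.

d ||- (p1 \/ (p1 \/ ~p1)) /\ p1 since d forces both conjuncts.

Yes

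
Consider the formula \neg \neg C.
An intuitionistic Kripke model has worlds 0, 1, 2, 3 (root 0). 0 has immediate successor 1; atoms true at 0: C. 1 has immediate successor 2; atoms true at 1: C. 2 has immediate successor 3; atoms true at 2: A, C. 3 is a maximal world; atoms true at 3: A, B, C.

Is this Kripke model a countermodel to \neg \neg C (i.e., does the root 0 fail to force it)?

0 \Vdash \neg \neg C: no world accessible from 0 forces \neg C.
So the root 0 forces \neg \neg C; the model is not a countermodel.

No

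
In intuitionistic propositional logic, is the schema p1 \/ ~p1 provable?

No

This is the law of excluded middle, which is not intuitionistically valid.
A Kripke countermodel: worlds a, b; order generated by a <= b; atoms true at each world — a:{}; b:{p1}.
a ||-/- p1 \/ ~p1: neither disjunct is forced at a.
a lacks atom p1, so a ||-/- p1.
So the root a does not force the formula.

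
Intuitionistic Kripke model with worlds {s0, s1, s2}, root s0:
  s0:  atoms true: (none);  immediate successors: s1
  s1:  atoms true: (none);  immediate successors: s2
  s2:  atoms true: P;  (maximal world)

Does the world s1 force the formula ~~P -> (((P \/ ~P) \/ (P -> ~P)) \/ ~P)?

s1 ||-/- ~~P -> (((P \/ ~P) \/ (P -> ~P)) \/ ~P): already at s1 itself, s1 ||- ~~P but s1 ||-/- ((P \/ ~P) \/ (P -> ~P)) \/ ~P.
s1 ||-/- ((P \/ ~P) \/ (P -> ~P)) \/ ~P: neither disjunct is forced at s1.
s1 ||-/- (P \/ ~P) \/ (P -> ~P): neither disjunct is forced at s1.
s1 ||-/- P \/ ~P: neither disjunct is forced at s1.

No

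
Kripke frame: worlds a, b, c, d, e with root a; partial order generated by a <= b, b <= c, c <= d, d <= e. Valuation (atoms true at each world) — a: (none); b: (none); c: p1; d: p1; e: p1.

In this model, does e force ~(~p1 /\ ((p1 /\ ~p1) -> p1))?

Yes

e ||- ~(~p1 /\ ((p1 /\ ~p1) -> p1)): no world accessible from e forces ~p1 /\ ((p1 /\ ~p1) -> p1).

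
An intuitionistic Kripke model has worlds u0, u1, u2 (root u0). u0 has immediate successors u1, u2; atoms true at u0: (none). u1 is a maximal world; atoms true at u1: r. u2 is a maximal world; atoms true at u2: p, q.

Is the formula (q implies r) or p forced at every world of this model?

No

Not every world: u0 does not force (q implies r) or p.
u0 does not force (q implies r) or p: neither disjunct is forced at u0.
u0 does not force q implies r: at the accessible world u2, u2 forces q but u2 does not force r.
u2 lacks atom r, so u2 does not force r.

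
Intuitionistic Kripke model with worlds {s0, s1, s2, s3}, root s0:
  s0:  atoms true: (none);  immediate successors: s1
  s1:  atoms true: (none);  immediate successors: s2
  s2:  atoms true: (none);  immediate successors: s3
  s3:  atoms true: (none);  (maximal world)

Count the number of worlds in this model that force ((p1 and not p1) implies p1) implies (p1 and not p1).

s0: does not force it — s0 does not force ((p1 and not p1) implies p1) implies (p1 and not p1): already at s0 itself, s0 forces (p1 and not p1) implies p1 but s0 does not force p1 and not p1.
s1: does not force it — s1 does not force ((p1 and not p1) implies p1) implies (p1 and not p1): already at s1 itself, s1 forces (p1 and not p1) implies p1 but s1 does not force p1 and not p1.
s2: does not force it.
s3: does not force it.
Worlds forcing the formula: { }.

0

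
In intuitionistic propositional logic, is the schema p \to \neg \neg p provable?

Yes

This is double-negation introduction, which is intuitionistically derivable.
If a world forces p then every accessible world forces p (persistence), so none forces \neg p; hence \neg \neg p.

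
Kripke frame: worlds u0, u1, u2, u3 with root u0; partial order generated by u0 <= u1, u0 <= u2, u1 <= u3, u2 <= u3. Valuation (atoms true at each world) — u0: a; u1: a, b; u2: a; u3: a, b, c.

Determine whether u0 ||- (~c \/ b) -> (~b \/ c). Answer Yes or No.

u0 ||-/- (~c \/ b) -> (~b \/ c): at the accessible world u1, u1 ||- ~c \/ b but u1 ||-/- ~b \/ c.
u1 ||-/- ~b \/ c: neither disjunct is forced at u1.
u1 ||-/- ~b since u1 is accessible from u1 and u1 ||- b.

No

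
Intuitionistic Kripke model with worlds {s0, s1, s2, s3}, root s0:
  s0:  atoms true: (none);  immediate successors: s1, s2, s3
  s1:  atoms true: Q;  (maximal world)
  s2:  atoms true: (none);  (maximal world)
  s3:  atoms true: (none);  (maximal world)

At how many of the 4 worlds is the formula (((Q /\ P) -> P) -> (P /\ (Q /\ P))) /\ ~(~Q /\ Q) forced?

0

s0: does not force it — s0 ||-/- (((Q /\ P) -> P) -> (P /\ (Q /\ P))) /\ ~(~Q /\ Q) since s0 fails ((Q /\ P) -> P) -> (P /\ (Q /\ P)).
s1: does not force it — s1 ||-/- (((Q /\ P) -> P) -> (P /\ (Q /\ P))) /\ ~(~Q /\ Q) since s1 fails ((Q /\ P) -> P) -> (P /\ (Q /\ P)).
s2: does not force it — s2 ||-/- (((Q /\ P) -> P) -> (P /\ (Q /\ P))) /\ ~(~Q /\ Q) since s2 fails ((Q /\ P) -> P) -> (P /\ (Q /\ P)).
s3: does not force it.
Worlds forcing the formula: { }.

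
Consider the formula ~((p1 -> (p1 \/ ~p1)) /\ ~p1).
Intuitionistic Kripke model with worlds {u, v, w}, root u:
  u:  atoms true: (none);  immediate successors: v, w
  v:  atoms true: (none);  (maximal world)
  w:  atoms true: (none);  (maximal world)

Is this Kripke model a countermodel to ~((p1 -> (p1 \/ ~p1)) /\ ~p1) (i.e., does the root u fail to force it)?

Yes

u ||-/- ~((p1 -> (p1 \/ ~p1)) /\ ~p1) since u is accessible from u and u ||- (p1 -> (p1 \/ ~p1)) /\ ~p1.
u ||- (p1 -> (p1 \/ ~p1)) /\ ~p1 since u forces both conjuncts.
So the root u does not force ~((p1 -> (p1 \/ ~p1)) /\ ~p1); the model is a countermodel.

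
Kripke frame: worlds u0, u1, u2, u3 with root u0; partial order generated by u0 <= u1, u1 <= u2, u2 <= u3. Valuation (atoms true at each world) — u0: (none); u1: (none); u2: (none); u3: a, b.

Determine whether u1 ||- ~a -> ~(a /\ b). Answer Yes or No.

Yes

u1 ||- ~a -> ~(a /\ b) vacuously: no world accessible from u1 forces the antecedent ~a.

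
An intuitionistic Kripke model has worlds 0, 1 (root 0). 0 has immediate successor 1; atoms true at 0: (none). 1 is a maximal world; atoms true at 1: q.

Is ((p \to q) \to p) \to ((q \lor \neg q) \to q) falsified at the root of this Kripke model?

0 \Vdash ((p \to q) \to p) \to ((q \lor \neg q) \to q) vacuously: no world accessible from 0 forces the antecedent (p \to q) \to p.
So the root 0 forces ((p \to q) \to p) \to ((q \lor \neg q) \to q); the model is not a countermodel.

No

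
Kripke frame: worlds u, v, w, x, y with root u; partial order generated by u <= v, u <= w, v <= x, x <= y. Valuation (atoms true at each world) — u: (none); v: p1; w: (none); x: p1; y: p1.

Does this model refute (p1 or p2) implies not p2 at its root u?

u forces (p1 or p2) implies not p2: every world accessible from u that forces p1 or p2 (namely v, x, y) also forces not p2.
So the root u forces (p1 or p2) implies not p2; the model is not a countermodel.

No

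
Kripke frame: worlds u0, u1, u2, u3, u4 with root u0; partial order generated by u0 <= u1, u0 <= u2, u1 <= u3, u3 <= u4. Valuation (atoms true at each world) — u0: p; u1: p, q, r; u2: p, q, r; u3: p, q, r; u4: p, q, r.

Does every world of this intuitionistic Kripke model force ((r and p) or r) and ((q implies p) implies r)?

No

Not every world: u0 does not force ((r and p) or r) and ((q implies p) implies r).
u0 does not force ((r and p) or r) and ((q implies p) implies r) since u0 fails (r and p) or r.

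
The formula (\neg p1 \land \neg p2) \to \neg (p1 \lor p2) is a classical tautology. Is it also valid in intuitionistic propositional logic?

This is a constructively valid De Morgan direction (conjunction of negations to negated disjunction), which is intuitionistically derivable.
If both \neg p1 and \neg p2 hold at a world, no accessible world forces p1 or forces p2, so none forces p1 \lor p2.

Yes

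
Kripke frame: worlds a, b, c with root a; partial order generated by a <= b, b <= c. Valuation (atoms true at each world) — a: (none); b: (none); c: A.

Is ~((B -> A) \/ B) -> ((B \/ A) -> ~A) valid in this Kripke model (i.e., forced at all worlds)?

Yes

a ||- ~((B -> A) \/ B) -> ((B \/ A) -> ~A) vacuously: no world accessible from a forces the antecedent ~((B -> A) \/ B).
Since the root a forces ~((B -> A) \/ B) -> ((B \/ A) -> ~A) and forcing is persistent (monotone upward), every world forces it.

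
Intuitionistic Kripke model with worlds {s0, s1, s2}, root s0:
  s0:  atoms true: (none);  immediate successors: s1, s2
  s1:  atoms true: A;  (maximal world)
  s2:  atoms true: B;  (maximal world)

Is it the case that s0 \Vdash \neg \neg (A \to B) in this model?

No

s0 \nVdash \neg \neg (A \to B) since s1 is accessible from s0 and s1 \Vdash \neg (A \to B).
s1 \Vdash \neg (A \to B): no world accessible from s1 forces A \to B.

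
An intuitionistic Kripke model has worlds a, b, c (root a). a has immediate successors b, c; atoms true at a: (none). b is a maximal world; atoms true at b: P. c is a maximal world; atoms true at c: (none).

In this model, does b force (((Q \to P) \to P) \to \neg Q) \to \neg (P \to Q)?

Yes

b \Vdash (((Q \to P) \to P) \to \neg Q) \to \neg (P \to Q): every world accessible from b that forces ((Q \to P) \to P) \to \neg Q (namely b) also forces \neg (P \to Q).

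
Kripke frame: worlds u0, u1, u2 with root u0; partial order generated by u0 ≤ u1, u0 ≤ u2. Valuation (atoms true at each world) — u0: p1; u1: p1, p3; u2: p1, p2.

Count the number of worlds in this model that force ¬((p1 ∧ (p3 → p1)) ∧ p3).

u0: does not force it — u0 ⊮ ¬((p1 ∧ (p3 → p1)) ∧ p3) since u1 is accessible from u0 and u1 ⊩ (p1 ∧ (p3 → p1)) ∧ p3.
u1: does not force it — u1 ⊮ ¬((p1 ∧ (p3 → p1)) ∧ p3) since u1 is accessible from u1 and u1 ⊩ (p1 ∧ (p3 → p1)) ∧ p3.
u2: forces it.
Worlds forcing the formula: {u2}.

1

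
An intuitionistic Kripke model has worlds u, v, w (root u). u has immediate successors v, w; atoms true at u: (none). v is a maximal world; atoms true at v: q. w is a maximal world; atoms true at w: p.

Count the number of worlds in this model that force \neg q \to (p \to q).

u: does not force it — u \nVdash \neg q \to (p \to q): at the accessible world w, w \Vdash \neg q but w \nVdash p \to q.
v: forces it.
w: does not force it — w \nVdash \neg q \to (p \to q): already at w itself, w \Vdash \neg q but w \nVdash p \to q.
Worlds forcing the formula: {v}.

1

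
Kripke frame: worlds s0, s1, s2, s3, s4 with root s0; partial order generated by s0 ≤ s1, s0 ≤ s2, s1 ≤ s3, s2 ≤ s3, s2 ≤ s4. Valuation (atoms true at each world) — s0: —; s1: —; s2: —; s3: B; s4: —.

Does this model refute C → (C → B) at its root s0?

s0 ⊩ C → (C → B) vacuously: no world accessible from s0 forces the antecedent C.
So the root s0 forces C → (C → B); the model is not a countermodel.

No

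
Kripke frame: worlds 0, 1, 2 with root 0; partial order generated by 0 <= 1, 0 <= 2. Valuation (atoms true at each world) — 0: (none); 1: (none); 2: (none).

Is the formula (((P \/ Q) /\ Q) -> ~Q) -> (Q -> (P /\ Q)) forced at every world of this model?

Yes

0 ||- (((P \/ Q) /\ Q) -> ~Q) -> (Q -> (P /\ Q)): every world accessible from 0 that forces ((P \/ Q) /\ Q) -> ~Q (namely 0, 1, 2) also forces Q -> (P /\ Q).
Since the root 0 forces (((P \/ Q) /\ Q) -> ~Q) -> (Q -> (P /\ Q)) and forcing is persistent (monotone upward), every world forces it.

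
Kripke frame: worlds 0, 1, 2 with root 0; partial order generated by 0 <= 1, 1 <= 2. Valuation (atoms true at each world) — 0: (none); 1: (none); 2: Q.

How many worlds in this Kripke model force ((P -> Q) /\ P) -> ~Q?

3

0: forces it.
1: forces it.
2: forces it.
Worlds forcing the formula: {0, 1, 2}.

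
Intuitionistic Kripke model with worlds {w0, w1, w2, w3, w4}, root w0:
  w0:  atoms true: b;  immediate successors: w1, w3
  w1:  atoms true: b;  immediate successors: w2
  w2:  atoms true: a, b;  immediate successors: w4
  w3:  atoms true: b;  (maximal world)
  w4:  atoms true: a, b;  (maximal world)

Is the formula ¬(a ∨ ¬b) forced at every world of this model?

Not every world: w0 ⊮ ¬(a ∨ ¬b).
w0 ⊮ ¬(a ∨ ¬b) since w2 is accessible from w0 and w2 ⊩ a ∨ ¬b.
w2 ⊩ a ∨ ¬b via the disjunct a.

No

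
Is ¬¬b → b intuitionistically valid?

This is double-negation elimination, which is not intuitionistically valid.
A Kripke countermodel: worlds u0, u1; order generated by u0 ≤ u1; atoms true at each world — u0:{}; u1:{b}.
u0 ⊮ ¬¬b → b: already at u0 itself, u0 ⊩ ¬¬b but u0 ⊮ b.
u0 lacks atom b, so u0 ⊮ b.
So the root u0 does not force the formula.

No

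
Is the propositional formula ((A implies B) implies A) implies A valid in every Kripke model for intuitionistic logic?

This is Peirce's law, which is not intuitionistically valid.
A Kripke countermodel: worlds w0, w1; order generated by w0 <= w1; atoms true at each world — w0:{}; w1:{A}.
w0 does not force ((A implies B) implies A) implies A: already at w0 itself, w0 forces (A implies B) implies A but w0 does not force A.
w0 lacks atom A, so w0 does not force A.
So the root w0 does not force the formula.

No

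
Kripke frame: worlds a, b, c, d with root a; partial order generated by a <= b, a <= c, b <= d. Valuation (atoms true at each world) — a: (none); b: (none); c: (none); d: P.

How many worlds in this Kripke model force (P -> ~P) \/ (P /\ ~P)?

1

a: does not force it — a ||-/- (P -> ~P) \/ (P /\ ~P): neither disjunct is forced at a.
b: does not force it — b ||-/- (P -> ~P) \/ (P /\ ~P): neither disjunct is forced at b.
c: forces it.
d: does not force it — d ||-/- (P -> ~P) \/ (P /\ ~P): neither disjunct is forced at d.
Worlds forcing the formula: {c}.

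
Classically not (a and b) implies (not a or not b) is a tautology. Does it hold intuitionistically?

This is the constructively invalid direction of De Morgan's law for conjunction, which is not intuitionistically valid.
A Kripke countermodel: worlds u0, u1, u2; order generated by u0 <= u1, u0 <= u2; atoms true at each world — u0:{}; u1:{a}; u2:{b}.
u0 does not force not (a and b) implies (not a or not b): already at u0 itself, u0 forces not (a and b) but u0 does not force not a or not b.
u0 does not force not a or not b: neither disjunct is forced at u0.
u0 does not force not a since u1 is accessible from u0 and u1 forces a.
So the root u0 does not force the formula.

No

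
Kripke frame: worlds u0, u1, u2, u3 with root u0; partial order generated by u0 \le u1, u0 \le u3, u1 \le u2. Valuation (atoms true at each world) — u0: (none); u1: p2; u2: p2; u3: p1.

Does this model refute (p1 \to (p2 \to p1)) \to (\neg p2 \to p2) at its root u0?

u0 \nVdash (p1 \to (p2 \to p1)) \to (\neg p2 \to p2): already at u0 itself, u0 \Vdash p1 \to (p2 \to p1) but u0 \nVdash \neg p2 \to p2.
u0 \nVdash \neg p2 \to p2: at the accessible world u3, u3 \Vdash \neg p2 but u3 \nVdash p2.
u3 lacks atom p2, so u3 \nVdash p2.
So the root u0 does not force (p1 \to (p2 \to p1)) \to (\neg p2 \to p2); the model is a countermodel.

Yes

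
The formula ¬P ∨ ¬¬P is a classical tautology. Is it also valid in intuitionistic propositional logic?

This is the weak law of excluded middle, which is not intuitionistically valid.
A Kripke countermodel: worlds u0, u1, u2; order generated by u0 ≤ u1, u0 ≤ u2; atoms true at each world — u0:{}; u1:{P}; u2:{}.
u0 ⊮ ¬P ∨ ¬¬P: neither disjunct is forced at u0.
u0 ⊮ ¬P since u1 is accessible from u0 and u1 ⊩ P.
So the root u0 does not force the formula.

No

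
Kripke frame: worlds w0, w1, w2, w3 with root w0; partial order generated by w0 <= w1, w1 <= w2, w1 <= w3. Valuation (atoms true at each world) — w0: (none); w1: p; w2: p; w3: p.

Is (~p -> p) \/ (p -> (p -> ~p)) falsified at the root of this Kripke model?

w0 ||- (~p -> p) \/ (p -> (p -> ~p)) via the disjunct ~p -> p.
So the root w0 forces (~p -> p) \/ (p -> (p -> ~p)); the model is not a countermodel.

No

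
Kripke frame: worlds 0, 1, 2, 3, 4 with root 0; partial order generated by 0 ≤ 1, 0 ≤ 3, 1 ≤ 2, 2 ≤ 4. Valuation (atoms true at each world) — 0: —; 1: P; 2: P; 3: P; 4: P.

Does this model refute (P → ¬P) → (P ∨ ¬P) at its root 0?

0 ⊩ (P → ¬P) → (P ∨ ¬P) vacuously: no world accessible from 0 forces the antecedent P → ¬P.
So the root 0 forces (P → ¬P) → (P ∨ ¬P); the model is not a countermodel.

No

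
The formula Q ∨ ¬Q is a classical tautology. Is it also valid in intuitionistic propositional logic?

No

This is the law of excluded middle, which is not intuitionistically valid.
A Kripke countermodel: worlds u, v; order generated by u ≤ v; atoms true at each world — u:{}; v:{Q}.
u ⊮ Q ∨ ¬Q: neither disjunct is forced at u.
u lacks atom Q, so u ⊮ Q.
So the root u does not force the formula.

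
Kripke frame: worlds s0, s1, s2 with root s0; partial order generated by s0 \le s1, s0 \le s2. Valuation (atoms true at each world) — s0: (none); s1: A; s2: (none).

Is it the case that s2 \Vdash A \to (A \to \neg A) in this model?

s2 \Vdash A \to (A \to \neg A) vacuously: no world accessible from s2 forces the antecedent A.

Yes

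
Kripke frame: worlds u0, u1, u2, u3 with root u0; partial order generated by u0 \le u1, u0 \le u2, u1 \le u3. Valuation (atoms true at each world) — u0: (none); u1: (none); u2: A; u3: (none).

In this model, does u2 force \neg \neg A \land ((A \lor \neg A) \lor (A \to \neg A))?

u2 \Vdash \neg \neg A \land ((A \lor \neg A) \lor (A \to \neg A)) since u2 forces both conjuncts.

Yes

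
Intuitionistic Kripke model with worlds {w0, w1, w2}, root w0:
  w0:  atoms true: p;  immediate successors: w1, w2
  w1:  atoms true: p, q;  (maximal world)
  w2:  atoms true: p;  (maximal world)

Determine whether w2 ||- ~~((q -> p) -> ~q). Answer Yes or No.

Yes

w2 ||- ~~((q -> p) -> ~q): no world accessible from w2 forces ~((q -> p) -> ~q).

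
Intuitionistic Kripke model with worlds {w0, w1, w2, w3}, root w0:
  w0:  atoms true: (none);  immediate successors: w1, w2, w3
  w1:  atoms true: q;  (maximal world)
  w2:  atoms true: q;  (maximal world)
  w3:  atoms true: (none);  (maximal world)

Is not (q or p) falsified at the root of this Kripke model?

Yes

w0 does not force not (q or p) since w1 is accessible from w0 and w1 forces q or p.
w1 forces q or p via the disjunct q.
So the root w0 does not force not (q or p); the model is a countermodel.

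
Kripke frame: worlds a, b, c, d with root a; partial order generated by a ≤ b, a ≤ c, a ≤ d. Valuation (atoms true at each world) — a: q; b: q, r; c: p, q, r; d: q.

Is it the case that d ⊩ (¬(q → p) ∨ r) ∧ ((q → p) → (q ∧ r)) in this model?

d ⊩ (¬(q → p) ∨ r) ∧ ((q → p) → (q ∧ r)) since d forces both conjuncts.

Yes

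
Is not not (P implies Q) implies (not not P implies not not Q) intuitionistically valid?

This is the distribution of double negation over implication, which is intuitionistically derivable.
Assume not not (P implies Q) and not not P; suppose not Q. Then P implies Q would give not P (by contraposition), contradicting not not P; so not (P implies Q), contradicting not not (P implies Q). Hence not not Q.

Yes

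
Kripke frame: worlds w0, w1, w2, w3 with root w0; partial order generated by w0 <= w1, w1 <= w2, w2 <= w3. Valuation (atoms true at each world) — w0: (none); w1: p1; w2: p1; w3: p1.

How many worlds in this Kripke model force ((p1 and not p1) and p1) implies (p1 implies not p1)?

w0: forces it.
w1: forces it.
w2: forces it.
w3: forces it.
Worlds forcing the formula: {w0, w1, w2, w3}.

4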